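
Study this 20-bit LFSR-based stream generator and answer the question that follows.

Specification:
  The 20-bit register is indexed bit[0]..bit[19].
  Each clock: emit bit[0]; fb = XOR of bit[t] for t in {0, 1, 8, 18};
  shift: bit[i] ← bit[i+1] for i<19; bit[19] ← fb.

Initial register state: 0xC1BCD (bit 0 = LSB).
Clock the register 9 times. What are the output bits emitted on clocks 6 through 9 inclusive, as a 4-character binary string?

0111

reg_0 = 0xC1BCD
clock 1: out=1, reg = 0xE0DE6
clock 2: out=0, reg = 0xF06F3
clock 3: out=1, reg = 0xF8379
clock 4: out=1, reg = 0xFC1BC
clock 5: out=0, reg = 0x7E0DE
clock 6: out=0, reg = 0x3F06F
clock 7: out=1, reg = 0x1F837
clock 8: out=1, reg = 0x0FC1B
clock 9: out=1, reg = 0x07E0D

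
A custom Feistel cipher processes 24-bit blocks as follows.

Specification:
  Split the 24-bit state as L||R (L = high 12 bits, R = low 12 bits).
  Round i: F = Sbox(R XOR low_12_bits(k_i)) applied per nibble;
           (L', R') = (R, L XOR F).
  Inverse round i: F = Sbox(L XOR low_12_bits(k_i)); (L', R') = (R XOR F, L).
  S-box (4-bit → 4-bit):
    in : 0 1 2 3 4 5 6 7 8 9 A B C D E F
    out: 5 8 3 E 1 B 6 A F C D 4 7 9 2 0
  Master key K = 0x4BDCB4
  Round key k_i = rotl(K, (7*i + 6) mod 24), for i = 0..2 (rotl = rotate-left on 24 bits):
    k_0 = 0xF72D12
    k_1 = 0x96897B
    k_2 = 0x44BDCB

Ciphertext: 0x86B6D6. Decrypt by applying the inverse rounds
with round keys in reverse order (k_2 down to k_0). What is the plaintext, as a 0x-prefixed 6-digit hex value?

0xC959C4

s_0 = ciphertext = 0x86B6D6
s_1 = InvRound(s_0, k_2) = 0xD0386B
s_2 = InvRound(s_1, k_1) = 0x9C4D03
s_3 = InvRound(s_2, k_0) = 0xC959C4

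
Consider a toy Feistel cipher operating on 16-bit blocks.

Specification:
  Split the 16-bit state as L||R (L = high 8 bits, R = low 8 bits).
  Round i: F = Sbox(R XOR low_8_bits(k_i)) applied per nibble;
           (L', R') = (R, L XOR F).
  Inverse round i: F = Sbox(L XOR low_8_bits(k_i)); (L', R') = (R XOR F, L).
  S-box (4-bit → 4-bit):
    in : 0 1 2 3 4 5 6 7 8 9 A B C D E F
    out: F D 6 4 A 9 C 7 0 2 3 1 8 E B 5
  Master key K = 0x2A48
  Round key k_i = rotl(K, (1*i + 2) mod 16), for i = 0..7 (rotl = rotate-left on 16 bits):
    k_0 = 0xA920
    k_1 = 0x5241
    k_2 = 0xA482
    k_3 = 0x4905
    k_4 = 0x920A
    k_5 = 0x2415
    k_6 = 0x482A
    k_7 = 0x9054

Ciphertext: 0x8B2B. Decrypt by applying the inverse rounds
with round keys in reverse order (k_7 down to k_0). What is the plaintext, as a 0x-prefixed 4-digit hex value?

s_0 = ciphertext = 0x8B2B
s_1 = InvRound(s_0, k_7) = 0xCE8B
s_2 = InvRound(s_1, k_6) = 0x31CE
s_3 = InvRound(s_2, k_5) = 0xA431
s_4 = InvRound(s_3, k_4) = 0x0AA4
s_5 = InvRound(s_4, k_3) = 0x510A
s_6 = InvRound(s_5, k_2) = 0xEE51
s_7 = InvRound(s_6, k_1) = 0x64EE
s_8 = InvRound(s_7, k_0) = 0x4464

0x4464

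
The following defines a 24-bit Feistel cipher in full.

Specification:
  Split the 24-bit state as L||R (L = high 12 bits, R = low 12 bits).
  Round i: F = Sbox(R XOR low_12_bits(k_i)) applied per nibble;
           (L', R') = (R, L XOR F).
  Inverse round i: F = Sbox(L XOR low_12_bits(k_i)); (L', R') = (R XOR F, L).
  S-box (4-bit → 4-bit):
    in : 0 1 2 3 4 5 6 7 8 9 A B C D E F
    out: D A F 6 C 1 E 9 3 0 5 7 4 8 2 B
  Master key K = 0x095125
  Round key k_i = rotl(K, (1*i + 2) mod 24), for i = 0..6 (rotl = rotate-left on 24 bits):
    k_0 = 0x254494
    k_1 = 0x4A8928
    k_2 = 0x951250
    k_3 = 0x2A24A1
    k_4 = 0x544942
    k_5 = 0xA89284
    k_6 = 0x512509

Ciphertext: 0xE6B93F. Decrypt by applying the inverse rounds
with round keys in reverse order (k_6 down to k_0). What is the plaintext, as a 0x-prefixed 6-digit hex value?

0xB21F8E

s_0 = ciphertext = 0xE6B93F
s_1 = InvRound(s_0, k_6) = 0xED0E6B
s_2 = InvRound(s_1, k_5) = 0xA77ED0
s_3 = InvRound(s_2, k_4) = 0x8B1A77
s_4 = InvRound(s_3, k_3) = 0xEDA8B1
s_5 = InvRound(s_4, k_2) = 0xC84EDA
s_6 = InvRound(s_5, k_1) = 0xF8EC84
s_7 = InvRound(s_6, k_0) = 0xB21F8E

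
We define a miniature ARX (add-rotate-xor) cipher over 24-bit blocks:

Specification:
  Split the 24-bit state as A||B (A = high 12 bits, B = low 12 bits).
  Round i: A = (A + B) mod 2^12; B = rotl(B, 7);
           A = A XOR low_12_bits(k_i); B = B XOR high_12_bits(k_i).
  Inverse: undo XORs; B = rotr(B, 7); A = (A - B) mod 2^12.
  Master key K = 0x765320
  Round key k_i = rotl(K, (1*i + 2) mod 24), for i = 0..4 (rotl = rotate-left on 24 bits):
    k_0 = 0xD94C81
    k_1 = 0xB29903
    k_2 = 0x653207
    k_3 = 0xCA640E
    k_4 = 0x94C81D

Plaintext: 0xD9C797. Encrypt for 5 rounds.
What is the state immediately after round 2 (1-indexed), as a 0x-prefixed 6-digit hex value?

0x6D9F18

s_0 = plaintext = 0xD9C797
s_1 = Round(s_0, k_0) = 0x9B2628
s_2 = Round(s_1, k_1) = 0x6D9F18
s_3 = Round(s_2, k_2) = 0x7F6A2B
s_4 = Round(s_3, k_3) = 0x62F977
s_5 = Round(s_4, k_4) = 0x7BB287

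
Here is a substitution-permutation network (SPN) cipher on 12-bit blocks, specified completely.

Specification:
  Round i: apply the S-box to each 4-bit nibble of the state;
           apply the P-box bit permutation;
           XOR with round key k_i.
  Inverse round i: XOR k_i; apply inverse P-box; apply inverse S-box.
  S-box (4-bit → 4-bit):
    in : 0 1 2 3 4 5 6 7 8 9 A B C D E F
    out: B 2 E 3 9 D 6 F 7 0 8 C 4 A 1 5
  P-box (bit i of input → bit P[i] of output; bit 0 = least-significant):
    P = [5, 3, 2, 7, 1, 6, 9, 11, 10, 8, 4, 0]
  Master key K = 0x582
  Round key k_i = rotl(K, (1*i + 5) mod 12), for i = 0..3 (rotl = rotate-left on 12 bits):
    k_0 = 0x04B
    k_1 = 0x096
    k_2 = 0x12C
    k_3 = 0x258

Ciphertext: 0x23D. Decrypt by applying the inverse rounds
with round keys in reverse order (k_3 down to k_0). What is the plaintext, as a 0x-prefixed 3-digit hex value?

0x14F

s_0 = ciphertext = 0x23D
s_1 = InvRound(s_0, k_3) = 0xA1F
s_2 = InvRound(s_1, k_2) = 0x25E
s_3 = InvRound(s_2, k_1) = 0x96D
s_4 = InvRound(s_3, k_0) = 0x14F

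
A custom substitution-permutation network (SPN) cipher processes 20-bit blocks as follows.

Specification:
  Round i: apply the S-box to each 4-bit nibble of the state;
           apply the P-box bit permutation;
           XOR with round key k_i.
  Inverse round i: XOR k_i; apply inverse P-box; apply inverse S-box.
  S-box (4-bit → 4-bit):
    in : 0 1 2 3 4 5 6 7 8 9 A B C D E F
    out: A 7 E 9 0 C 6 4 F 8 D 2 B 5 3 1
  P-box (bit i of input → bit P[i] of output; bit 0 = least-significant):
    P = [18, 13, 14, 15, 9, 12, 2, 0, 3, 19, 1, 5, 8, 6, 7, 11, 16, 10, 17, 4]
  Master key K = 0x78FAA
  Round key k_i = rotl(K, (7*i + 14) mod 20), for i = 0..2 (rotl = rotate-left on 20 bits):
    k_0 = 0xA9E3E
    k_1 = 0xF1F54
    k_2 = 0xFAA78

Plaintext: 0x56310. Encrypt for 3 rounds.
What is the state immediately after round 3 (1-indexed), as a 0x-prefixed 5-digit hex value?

0x3E937

s_0 = plaintext = 0x56310
s_1 = Round(s_0, k_0) = 0x82CC2
s_2 = Round(s_1, k_1) = 0x4E1AD
s_3 = Round(s_2, k_2) = 0x3E937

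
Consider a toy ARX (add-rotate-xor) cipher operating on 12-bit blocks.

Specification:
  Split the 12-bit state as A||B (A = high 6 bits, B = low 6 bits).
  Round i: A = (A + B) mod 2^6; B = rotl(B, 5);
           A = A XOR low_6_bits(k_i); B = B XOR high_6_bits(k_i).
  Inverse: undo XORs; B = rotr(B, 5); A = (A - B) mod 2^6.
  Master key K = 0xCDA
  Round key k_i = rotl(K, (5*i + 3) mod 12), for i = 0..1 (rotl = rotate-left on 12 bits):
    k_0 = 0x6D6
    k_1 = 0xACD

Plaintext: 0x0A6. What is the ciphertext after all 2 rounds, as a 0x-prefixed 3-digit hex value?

0x2EF

s_0 = plaintext = 0x0A6
s_1 = Round(s_0, k_0) = 0xF88
s_2 = Round(s_1, k_1) = 0x2EF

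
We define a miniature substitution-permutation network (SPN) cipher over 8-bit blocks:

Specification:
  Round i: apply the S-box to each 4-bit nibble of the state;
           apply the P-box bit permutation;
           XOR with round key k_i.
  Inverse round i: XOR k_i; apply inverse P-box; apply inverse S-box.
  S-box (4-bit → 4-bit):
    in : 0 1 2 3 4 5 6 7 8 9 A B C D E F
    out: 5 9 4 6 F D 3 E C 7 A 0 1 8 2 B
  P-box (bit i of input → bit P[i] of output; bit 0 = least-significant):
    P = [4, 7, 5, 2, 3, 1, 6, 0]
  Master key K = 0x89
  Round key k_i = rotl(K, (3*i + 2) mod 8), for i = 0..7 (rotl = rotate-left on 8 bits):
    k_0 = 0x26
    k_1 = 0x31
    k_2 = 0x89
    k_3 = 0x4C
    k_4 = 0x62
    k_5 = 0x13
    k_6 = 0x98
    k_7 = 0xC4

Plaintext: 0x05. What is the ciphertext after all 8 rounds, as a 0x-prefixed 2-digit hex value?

s_0 = plaintext = 0x05
s_1 = Round(s_0, k_0) = 0x5A
s_2 = Round(s_1, k_1) = 0xFC
s_3 = Round(s_2, k_2) = 0x92
s_4 = Round(s_3, k_3) = 0x26
s_5 = Round(s_4, k_4) = 0xB2
s_6 = Round(s_5, k_5) = 0x33
s_7 = Round(s_6, k_6) = 0x7A
s_8 = Round(s_7, k_7) = 0x03

0x03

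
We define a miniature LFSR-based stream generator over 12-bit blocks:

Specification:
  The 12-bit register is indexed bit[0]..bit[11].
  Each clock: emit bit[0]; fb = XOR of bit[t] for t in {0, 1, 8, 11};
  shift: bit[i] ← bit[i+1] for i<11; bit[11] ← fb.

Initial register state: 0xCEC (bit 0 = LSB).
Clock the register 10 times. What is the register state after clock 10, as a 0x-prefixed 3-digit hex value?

0xCF7

reg_0 = 0xCEC
clock 1: out=0, reg = 0xE76
clock 2: out=0, reg = 0x73B
clock 3: out=1, reg = 0xB9D
clock 4: out=1, reg = 0xDCE
clock 5: out=0, reg = 0xEE7
clock 6: out=1, reg = 0xF73
clock 7: out=1, reg = 0x7B9
clock 8: out=1, reg = 0x3DC
clock 9: out=0, reg = 0x9EE
clock 10: out=0, reg = 0xCF7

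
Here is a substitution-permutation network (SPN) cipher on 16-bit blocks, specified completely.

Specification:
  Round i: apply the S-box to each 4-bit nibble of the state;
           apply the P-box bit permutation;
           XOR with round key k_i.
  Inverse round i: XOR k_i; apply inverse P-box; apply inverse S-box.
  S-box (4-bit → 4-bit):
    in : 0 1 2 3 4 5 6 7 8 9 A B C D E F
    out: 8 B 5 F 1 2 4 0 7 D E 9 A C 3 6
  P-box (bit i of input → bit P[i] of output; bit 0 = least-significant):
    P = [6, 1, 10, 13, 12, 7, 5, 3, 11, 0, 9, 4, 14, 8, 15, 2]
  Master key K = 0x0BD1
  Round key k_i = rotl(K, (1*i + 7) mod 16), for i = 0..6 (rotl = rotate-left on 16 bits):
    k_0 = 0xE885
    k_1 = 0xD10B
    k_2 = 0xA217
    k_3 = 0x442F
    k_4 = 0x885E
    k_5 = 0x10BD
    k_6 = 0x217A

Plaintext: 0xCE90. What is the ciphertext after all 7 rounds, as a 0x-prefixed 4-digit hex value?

0x7E20

s_0 = plaintext = 0xCE90
s_1 = Round(s_0, k_0) = 0xD1A8
s_2 = Round(s_1, k_1) = 0x5DF4
s_3 = Round(s_2, k_2) = 0xA1E7
s_4 = Round(s_3, k_3) = 0xDDBA
s_5 = Round(s_4, k_4) = 0x3E40
s_6 = Round(s_5, k_5) = 0xE9B8
s_7 = Round(s_6, k_6) = 0x7E20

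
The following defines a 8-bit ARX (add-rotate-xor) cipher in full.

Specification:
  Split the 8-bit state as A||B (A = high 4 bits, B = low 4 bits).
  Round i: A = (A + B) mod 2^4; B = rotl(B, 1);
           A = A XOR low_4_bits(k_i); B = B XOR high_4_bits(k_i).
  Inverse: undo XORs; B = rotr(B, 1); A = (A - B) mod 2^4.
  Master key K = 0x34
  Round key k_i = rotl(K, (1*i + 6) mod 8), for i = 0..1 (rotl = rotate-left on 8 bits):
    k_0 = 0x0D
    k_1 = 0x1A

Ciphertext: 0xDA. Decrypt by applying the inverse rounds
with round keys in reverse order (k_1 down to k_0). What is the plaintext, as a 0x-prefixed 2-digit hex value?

0x9E

s_0 = ciphertext = 0xDA
s_1 = InvRound(s_0, k_1) = 0xAD
s_2 = InvRound(s_1, k_0) = 0x9E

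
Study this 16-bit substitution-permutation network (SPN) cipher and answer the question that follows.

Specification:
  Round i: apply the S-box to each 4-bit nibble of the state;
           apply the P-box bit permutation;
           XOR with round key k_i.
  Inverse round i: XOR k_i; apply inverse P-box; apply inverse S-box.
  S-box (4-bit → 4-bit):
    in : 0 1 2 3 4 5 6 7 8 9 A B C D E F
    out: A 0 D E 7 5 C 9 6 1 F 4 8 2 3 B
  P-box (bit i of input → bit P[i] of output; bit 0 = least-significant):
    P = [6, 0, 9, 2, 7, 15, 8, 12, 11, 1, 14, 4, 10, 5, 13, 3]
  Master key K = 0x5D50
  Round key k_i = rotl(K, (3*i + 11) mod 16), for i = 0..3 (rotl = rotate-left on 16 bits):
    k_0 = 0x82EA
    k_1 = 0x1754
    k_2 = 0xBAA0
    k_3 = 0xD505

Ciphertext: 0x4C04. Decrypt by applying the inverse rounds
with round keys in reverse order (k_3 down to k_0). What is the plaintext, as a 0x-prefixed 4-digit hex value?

s_0 = ciphertext = 0x4C04
s_1 = InvRound(s_0, k_3) = 0x193D
s_2 = InvRound(s_1, k_2) = 0x6C43
s_3 = InvRound(s_2, k_1) = 0xBA63
s_4 = InvRound(s_3, k_0) = 0x697D

0x697D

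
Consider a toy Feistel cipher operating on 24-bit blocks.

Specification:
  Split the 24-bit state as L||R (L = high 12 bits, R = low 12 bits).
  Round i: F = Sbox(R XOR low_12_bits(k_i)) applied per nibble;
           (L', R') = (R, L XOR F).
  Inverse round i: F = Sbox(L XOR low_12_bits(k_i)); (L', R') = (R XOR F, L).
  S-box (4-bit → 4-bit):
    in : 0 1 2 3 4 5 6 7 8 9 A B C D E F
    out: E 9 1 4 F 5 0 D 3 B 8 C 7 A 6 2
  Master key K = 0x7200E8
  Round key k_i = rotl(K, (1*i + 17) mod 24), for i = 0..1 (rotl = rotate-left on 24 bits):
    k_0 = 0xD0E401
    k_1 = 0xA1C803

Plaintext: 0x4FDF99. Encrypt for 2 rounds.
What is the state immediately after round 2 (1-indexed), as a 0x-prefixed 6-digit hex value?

0x84E163

s_0 = plaintext = 0x4FDF99
s_1 = Round(s_0, k_0) = 0xF9984E
s_2 = Round(s_1, k_1) = 0x84E163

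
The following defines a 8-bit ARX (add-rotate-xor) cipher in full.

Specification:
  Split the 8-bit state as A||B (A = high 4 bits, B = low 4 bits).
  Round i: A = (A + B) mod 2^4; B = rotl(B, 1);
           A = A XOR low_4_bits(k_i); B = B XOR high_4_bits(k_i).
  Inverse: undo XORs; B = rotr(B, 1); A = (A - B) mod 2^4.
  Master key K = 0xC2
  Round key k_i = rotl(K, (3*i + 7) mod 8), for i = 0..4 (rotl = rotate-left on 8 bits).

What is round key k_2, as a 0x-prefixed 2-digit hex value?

0x58

K = 0xC2
k_0 = rotl(K, (3*0+7) mod 8) = rotl(K, 7) = 0x61
k_1 = rotl(K, (3*1+7) mod 8) = rotl(K, 2) = 0x0B
k_2 = rotl(K, (3*2+7) mod 8) = rotl(K, 5) = 0x58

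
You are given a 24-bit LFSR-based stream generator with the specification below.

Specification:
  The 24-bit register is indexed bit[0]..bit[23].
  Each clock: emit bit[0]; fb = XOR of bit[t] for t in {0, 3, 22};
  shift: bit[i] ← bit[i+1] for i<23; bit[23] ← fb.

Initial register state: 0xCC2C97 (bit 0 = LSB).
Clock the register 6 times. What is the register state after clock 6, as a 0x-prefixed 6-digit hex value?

0xFB30B2

reg_0 = 0xCC2C97
clock 1: out=1, reg = 0x66164B
clock 2: out=1, reg = 0xB30B25
clock 3: out=1, reg = 0xD98592
clock 4: out=0, reg = 0xECC2C9
clock 5: out=1, reg = 0xF66164
clock 6: out=0, reg = 0xFB30B2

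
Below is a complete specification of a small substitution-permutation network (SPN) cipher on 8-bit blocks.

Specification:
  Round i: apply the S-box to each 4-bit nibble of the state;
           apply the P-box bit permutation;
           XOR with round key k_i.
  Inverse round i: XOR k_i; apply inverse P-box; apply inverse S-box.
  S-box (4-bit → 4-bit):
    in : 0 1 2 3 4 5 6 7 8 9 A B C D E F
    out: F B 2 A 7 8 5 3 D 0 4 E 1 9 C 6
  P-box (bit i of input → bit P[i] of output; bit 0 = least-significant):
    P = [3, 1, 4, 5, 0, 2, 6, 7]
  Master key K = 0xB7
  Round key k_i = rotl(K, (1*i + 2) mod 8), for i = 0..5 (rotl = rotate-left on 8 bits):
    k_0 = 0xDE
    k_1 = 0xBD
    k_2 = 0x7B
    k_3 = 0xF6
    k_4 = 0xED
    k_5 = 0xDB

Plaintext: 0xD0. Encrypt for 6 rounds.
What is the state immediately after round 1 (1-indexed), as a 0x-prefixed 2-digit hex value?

0x65

s_0 = plaintext = 0xD0
s_1 = Round(s_0, k_0) = 0x65
s_2 = Round(s_1, k_1) = 0xDC
s_3 = Round(s_2, k_2) = 0xF2
s_4 = Round(s_3, k_3) = 0xB0
s_5 = Round(s_4, k_4) = 0x13
s_6 = Round(s_5, k_5) = 0x7C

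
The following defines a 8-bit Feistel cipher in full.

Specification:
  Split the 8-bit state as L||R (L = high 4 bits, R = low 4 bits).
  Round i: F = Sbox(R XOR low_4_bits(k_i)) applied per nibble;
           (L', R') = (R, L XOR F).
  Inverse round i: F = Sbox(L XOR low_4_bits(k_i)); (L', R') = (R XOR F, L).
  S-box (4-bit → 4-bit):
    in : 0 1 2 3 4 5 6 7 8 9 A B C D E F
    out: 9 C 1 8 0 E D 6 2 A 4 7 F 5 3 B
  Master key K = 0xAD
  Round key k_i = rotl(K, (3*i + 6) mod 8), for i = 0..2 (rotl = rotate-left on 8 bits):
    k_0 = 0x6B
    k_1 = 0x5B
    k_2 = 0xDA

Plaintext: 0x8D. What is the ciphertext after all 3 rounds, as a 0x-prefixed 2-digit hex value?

0xE5

s_0 = plaintext = 0x8D
s_1 = Round(s_0, k_0) = 0xD5
s_2 = Round(s_1, k_1) = 0x5E
s_3 = Round(s_2, k_2) = 0xE5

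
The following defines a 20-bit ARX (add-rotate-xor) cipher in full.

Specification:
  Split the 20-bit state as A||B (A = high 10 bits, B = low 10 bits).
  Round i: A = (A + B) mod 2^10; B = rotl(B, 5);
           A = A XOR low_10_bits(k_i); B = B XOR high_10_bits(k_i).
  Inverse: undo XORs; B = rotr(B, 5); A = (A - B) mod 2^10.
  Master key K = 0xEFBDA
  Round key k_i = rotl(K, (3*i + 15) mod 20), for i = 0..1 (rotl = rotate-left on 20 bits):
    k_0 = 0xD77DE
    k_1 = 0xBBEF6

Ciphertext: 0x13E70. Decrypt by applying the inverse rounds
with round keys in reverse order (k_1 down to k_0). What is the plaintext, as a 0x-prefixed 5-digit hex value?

s_0 = ciphertext = 0x13E70
s_1 = InvRound(s_0, k_1) = 0xB57E4
s_2 = InvRound(s_1, k_0) = 0x79B25

0x79B25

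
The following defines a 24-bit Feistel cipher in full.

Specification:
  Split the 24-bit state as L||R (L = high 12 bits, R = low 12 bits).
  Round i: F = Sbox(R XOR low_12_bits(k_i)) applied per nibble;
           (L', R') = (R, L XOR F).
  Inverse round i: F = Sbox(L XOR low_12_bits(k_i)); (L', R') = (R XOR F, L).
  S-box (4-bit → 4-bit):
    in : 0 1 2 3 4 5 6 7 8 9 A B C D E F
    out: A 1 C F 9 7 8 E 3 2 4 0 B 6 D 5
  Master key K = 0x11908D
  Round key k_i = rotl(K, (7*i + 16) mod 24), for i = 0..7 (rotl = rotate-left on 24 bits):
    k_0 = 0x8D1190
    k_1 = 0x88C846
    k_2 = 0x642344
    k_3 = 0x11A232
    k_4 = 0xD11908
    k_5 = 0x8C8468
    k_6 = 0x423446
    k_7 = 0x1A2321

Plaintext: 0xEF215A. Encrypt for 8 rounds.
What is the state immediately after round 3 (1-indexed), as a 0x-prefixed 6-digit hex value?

0xAF064F

s_0 = plaintext = 0xEF215A
s_1 = Round(s_0, k_0) = 0x15A446
s_2 = Round(s_1, k_1) = 0x446AF0
s_3 = Round(s_2, k_2) = 0xAF064F
s_4 = Round(s_3, k_3) = 0x64F316
s_5 = Round(s_4, k_4) = 0x316252
s_6 = Round(s_5, k_5) = 0x252BE2
s_7 = Round(s_6, k_6) = 0xBE271B
s_8 = Round(s_7, k_7) = 0x71B216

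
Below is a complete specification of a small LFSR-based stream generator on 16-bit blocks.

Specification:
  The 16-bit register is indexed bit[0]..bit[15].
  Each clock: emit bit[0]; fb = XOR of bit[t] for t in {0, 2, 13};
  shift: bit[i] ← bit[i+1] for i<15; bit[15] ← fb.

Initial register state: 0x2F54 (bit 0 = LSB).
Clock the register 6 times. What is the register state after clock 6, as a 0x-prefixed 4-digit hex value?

reg_0 = 0x2F54
clock 1: out=0, reg = 0x17AA
clock 2: out=0, reg = 0x0BD5
clock 3: out=1, reg = 0x05EA
clock 4: out=0, reg = 0x02F5
clock 5: out=1, reg = 0x017A
clock 6: out=0, reg = 0x00BD

0x00BD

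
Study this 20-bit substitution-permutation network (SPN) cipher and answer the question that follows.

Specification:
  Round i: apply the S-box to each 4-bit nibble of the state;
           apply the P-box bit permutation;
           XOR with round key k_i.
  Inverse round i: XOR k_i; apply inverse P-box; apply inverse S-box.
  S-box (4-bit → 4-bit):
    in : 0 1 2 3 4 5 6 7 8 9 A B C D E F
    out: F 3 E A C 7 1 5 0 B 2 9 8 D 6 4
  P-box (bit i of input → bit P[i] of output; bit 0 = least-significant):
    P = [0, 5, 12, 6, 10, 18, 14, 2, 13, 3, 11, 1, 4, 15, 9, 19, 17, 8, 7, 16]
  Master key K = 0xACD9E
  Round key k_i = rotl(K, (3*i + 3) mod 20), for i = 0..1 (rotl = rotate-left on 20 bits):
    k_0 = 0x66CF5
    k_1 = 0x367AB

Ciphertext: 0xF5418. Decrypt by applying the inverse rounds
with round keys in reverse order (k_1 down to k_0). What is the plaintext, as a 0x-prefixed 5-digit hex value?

s_0 = ciphertext = 0xF5418
s_1 = InvRound(s_0, k_1) = 0xEDBA5
s_2 = InvRound(s_1, k_0) = 0xA0664

0xA0664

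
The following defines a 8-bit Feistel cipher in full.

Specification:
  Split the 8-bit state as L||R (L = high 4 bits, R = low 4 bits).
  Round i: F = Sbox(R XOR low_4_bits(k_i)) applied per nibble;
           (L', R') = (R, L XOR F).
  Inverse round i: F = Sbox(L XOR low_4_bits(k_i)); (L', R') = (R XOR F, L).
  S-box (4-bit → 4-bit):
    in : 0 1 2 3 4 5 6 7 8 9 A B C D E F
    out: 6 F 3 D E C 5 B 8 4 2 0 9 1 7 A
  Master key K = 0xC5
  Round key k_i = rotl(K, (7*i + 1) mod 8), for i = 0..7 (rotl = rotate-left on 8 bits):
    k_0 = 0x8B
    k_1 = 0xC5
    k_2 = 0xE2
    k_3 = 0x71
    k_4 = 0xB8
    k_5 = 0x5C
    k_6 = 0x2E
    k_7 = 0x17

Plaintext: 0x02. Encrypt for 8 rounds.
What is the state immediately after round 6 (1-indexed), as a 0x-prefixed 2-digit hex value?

0x4F

s_0 = plaintext = 0x02
s_1 = Round(s_0, k_0) = 0x24
s_2 = Round(s_1, k_1) = 0x4D
s_3 = Round(s_2, k_2) = 0xDE
s_4 = Round(s_3, k_3) = 0xE7
s_5 = Round(s_4, k_4) = 0x74
s_6 = Round(s_5, k_5) = 0x4F
s_7 = Round(s_6, k_6) = 0xFB
s_8 = Round(s_7, k_7) = 0xB6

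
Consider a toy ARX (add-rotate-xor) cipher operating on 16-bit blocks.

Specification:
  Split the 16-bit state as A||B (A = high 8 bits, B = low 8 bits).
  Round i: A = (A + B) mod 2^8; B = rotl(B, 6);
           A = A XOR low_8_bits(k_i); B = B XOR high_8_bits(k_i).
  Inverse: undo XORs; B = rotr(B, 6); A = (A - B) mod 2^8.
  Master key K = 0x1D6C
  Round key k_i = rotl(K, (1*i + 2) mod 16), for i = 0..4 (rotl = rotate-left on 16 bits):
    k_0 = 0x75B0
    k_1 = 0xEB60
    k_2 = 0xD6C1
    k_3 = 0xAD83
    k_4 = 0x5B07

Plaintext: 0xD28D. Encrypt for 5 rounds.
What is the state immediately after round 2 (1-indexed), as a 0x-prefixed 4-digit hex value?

s_0 = plaintext = 0xD28D
s_1 = Round(s_0, k_0) = 0xEF16
s_2 = Round(s_1, k_1) = 0x656E
s_3 = Round(s_2, k_2) = 0x124D
s_4 = Round(s_3, k_3) = 0xDCFE
s_5 = Round(s_4, k_4) = 0xDDE4

0x656E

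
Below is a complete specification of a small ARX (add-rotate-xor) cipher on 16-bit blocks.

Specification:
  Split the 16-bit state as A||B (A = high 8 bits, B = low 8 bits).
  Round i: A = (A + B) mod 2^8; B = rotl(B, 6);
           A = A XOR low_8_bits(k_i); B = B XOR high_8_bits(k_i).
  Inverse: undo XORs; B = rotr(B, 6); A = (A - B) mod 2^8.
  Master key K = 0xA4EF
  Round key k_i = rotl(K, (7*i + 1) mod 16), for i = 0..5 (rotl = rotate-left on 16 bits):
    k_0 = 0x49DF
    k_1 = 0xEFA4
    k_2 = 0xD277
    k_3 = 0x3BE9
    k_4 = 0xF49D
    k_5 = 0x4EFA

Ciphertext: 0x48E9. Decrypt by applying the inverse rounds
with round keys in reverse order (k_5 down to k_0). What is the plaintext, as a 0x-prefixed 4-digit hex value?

0x56FD

s_0 = ciphertext = 0x48E9
s_1 = InvRound(s_0, k_5) = 0x149E
s_2 = InvRound(s_1, k_4) = 0xE0A9
s_3 = InvRound(s_2, k_3) = 0xBF4A
s_4 = InvRound(s_3, k_2) = 0x6662
s_5 = InvRound(s_4, k_1) = 0x8C36
s_6 = InvRound(s_5, k_0) = 0x56FD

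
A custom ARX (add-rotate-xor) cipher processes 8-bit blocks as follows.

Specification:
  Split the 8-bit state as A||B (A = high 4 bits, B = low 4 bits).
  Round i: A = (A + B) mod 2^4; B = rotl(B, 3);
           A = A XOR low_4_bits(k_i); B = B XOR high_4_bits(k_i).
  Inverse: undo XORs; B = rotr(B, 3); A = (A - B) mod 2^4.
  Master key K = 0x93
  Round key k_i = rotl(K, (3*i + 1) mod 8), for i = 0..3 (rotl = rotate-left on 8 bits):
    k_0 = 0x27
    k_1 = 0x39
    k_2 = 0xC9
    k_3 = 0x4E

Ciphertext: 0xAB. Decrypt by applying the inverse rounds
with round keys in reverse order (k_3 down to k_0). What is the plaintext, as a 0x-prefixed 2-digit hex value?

0x11

s_0 = ciphertext = 0xAB
s_1 = InvRound(s_0, k_3) = 0x5F
s_2 = InvRound(s_1, k_2) = 0x66
s_3 = InvRound(s_2, k_1) = 0x5A
s_4 = InvRound(s_3, k_0) = 0x11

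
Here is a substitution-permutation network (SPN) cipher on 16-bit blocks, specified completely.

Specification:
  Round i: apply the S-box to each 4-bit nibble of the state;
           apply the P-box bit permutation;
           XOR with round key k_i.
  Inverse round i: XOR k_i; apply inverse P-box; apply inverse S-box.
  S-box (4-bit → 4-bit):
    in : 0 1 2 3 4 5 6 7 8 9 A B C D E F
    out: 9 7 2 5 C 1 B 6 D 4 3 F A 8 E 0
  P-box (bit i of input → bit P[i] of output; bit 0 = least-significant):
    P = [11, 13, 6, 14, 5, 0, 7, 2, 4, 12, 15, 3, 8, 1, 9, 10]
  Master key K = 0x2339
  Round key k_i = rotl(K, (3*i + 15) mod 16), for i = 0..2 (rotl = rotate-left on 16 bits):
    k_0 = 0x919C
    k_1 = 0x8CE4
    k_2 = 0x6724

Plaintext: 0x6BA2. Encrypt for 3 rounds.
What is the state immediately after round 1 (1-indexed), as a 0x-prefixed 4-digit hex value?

s_0 = plaintext = 0x6BA2
s_1 = Round(s_0, k_0) = 0x24A7
s_2 = Round(s_1, k_1) = 0x2C8F
s_3 = Round(s_2, k_2) = 0x778A

0x24A7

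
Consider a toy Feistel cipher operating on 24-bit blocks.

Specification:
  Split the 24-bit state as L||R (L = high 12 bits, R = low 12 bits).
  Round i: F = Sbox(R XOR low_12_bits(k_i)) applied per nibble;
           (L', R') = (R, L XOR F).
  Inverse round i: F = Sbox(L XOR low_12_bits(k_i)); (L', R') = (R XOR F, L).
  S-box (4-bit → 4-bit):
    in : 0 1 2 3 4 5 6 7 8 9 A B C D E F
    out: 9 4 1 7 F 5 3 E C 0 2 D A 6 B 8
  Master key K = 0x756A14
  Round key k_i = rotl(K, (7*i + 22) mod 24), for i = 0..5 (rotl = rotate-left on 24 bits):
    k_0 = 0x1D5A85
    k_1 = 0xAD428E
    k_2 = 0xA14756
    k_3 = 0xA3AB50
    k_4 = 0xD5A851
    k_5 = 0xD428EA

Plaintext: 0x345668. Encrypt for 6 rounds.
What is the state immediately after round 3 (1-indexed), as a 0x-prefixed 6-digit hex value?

0xB8E39F

s_0 = plaintext = 0x345668
s_1 = Round(s_0, k_0) = 0x6689F3
s_2 = Round(s_1, k_1) = 0x9F3B8E
s_3 = Round(s_2, k_2) = 0xB8E39F
s_4 = Round(s_3, k_3) = 0x39F726
s_5 = Round(s_4, k_4) = 0x726B71
s_6 = Round(s_5, k_5) = 0xB7102B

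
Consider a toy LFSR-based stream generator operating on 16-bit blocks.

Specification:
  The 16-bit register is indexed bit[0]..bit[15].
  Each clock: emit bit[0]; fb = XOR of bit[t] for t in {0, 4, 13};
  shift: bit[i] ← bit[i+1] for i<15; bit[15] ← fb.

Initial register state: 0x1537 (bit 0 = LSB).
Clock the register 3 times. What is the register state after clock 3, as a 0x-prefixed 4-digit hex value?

0x82A6

reg_0 = 0x1537
clock 1: out=1, reg = 0x0A9B
clock 2: out=1, reg = 0x054D
clock 3: out=1, reg = 0x82A6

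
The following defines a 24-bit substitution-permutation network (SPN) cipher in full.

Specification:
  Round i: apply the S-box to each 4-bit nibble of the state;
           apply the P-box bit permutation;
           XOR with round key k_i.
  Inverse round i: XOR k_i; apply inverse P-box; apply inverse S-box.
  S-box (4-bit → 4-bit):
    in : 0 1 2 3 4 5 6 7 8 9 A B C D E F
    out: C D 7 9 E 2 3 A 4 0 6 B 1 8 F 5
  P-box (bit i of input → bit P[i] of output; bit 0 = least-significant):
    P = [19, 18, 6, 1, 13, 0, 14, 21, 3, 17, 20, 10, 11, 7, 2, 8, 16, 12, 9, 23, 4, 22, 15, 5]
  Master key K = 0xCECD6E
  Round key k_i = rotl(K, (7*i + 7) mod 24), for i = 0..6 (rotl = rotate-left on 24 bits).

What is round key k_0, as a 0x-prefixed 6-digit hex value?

0x66B767

K = 0xCECD6E
k_0 = rotl(K, (7*0+7) mod 24) = rotl(K, 7) = 0x66B767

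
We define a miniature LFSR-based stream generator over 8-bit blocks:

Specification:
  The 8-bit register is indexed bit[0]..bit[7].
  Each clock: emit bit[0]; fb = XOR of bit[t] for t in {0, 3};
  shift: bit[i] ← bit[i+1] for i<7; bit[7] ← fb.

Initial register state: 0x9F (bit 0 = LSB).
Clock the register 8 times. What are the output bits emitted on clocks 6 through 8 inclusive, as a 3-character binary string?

001

reg_0 = 0x9F
clock 1: out=1, reg = 0x4F
clock 2: out=1, reg = 0x27
clock 3: out=1, reg = 0x93
clock 4: out=1, reg = 0xC9
clock 5: out=1, reg = 0x64
clock 6: out=0, reg = 0x32
clock 7: out=0, reg = 0x19
clock 8: out=1, reg = 0x0C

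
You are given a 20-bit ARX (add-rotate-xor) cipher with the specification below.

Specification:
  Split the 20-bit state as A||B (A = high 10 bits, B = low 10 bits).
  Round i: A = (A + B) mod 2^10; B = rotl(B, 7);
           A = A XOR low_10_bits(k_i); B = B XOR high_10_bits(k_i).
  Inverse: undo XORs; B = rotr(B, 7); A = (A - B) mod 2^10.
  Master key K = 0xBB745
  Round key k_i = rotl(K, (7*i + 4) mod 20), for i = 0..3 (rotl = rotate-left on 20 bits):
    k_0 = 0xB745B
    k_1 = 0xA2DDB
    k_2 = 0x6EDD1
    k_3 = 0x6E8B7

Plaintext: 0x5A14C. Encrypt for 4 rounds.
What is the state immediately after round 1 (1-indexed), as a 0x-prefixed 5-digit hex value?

s_0 = plaintext = 0x5A14C
s_1 = Round(s_0, k_0) = 0xBBCF4
s_2 = Round(s_1, k_1) = 0x8E095
s_3 = Round(s_2, k_2) = 0xC7329
s_4 = Round(s_3, k_3) = 0xBC95F

0xBBCF4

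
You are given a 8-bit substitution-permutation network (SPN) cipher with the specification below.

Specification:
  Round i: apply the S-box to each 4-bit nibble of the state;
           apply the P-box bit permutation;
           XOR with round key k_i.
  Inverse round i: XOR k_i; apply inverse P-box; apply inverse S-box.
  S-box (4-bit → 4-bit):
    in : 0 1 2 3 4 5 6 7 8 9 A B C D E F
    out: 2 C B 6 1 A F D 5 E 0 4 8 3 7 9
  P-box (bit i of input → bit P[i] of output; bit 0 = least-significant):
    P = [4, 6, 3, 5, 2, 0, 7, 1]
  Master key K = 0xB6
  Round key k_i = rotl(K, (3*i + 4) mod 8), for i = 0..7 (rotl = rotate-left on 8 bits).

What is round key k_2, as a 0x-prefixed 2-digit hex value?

K = 0xB6
k_0 = rotl(K, (3*0+4) mod 8) = rotl(K, 4) = 0x6B
k_1 = rotl(K, (3*1+4) mod 8) = rotl(K, 7) = 0x5B
k_2 = rotl(K, (3*2+4) mod 8) = rotl(K, 2) = 0xDA

0xDA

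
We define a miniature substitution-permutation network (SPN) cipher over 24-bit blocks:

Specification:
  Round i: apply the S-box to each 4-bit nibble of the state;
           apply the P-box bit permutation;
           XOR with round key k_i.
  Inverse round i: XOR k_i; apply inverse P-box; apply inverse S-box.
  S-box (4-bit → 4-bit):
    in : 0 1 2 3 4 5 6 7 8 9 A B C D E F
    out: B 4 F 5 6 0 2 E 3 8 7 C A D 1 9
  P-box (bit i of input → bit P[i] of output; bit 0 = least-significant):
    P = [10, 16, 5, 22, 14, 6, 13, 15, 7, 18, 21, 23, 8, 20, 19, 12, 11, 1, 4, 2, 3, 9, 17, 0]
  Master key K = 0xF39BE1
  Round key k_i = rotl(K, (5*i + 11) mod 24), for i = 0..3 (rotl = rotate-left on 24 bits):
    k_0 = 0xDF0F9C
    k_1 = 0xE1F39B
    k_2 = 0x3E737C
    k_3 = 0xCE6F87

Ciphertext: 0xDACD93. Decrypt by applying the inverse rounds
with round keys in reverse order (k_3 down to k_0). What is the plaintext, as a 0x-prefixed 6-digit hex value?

0x0B8052

s_0 = ciphertext = 0xDACD93
s_1 = InvRound(s_0, k_3) = 0x6B66B5
s_2 = InvRound(s_1, k_2) = 0xF50860
s_3 = InvRound(s_2, k_1) = 0x0A0821
s_4 = InvRound(s_3, k_0) = 0x0B8052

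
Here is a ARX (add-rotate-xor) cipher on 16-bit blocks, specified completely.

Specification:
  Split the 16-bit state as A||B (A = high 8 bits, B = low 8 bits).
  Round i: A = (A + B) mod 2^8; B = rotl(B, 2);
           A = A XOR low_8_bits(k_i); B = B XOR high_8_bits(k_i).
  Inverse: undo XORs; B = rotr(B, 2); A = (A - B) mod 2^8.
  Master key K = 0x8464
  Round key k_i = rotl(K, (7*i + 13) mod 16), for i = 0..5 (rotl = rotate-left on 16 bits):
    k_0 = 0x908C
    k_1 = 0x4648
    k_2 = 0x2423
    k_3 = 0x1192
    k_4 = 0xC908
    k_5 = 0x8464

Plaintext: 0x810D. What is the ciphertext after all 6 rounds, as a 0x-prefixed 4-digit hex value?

0xFC6F

s_0 = plaintext = 0x810D
s_1 = Round(s_0, k_0) = 0x02A4
s_2 = Round(s_1, k_1) = 0xEED4
s_3 = Round(s_2, k_2) = 0xE177
s_4 = Round(s_3, k_3) = 0xCACC
s_5 = Round(s_4, k_4) = 0x9EFA
s_6 = Round(s_5, k_5) = 0xFC6F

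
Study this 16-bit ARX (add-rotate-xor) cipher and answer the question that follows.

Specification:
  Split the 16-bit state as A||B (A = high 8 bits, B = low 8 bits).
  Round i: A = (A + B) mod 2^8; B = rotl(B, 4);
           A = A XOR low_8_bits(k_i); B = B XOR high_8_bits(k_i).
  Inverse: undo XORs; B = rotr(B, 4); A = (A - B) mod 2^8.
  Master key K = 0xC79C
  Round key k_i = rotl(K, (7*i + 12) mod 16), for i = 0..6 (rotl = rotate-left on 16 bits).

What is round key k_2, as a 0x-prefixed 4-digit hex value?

0x731E

K = 0xC79C
k_0 = rotl(K, (7*0+12) mod 16) = rotl(K, 12) = 0xCC79
k_1 = rotl(K, (7*1+12) mod 16) = rotl(K, 3) = 0x3CE6
k_2 = rotl(K, (7*2+12) mod 16) = rotl(K, 10) = 0x731E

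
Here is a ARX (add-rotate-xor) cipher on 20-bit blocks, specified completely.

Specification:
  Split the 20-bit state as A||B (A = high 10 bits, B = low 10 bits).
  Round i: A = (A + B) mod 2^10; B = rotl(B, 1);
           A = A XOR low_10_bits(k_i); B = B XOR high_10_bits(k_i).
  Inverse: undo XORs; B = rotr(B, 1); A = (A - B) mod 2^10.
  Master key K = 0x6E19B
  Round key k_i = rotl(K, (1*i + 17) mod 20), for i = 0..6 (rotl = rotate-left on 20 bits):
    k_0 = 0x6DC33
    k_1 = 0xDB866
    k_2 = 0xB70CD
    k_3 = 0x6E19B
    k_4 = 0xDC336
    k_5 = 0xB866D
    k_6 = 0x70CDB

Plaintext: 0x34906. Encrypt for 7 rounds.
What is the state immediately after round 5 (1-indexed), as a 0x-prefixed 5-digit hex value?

0xB23BA

s_0 = plaintext = 0x34906
s_1 = Round(s_0, k_0) = 0x7AFBB
s_2 = Round(s_1, k_1) = 0x70019
s_3 = Round(s_2, k_2) = 0x452EE
s_4 = Round(s_3, k_3) = 0x66465
s_5 = Round(s_4, k_4) = 0xB23BA
s_6 = Round(s_5, k_5) = 0x3BD94
s_7 = Round(s_6, k_6) = 0x962EB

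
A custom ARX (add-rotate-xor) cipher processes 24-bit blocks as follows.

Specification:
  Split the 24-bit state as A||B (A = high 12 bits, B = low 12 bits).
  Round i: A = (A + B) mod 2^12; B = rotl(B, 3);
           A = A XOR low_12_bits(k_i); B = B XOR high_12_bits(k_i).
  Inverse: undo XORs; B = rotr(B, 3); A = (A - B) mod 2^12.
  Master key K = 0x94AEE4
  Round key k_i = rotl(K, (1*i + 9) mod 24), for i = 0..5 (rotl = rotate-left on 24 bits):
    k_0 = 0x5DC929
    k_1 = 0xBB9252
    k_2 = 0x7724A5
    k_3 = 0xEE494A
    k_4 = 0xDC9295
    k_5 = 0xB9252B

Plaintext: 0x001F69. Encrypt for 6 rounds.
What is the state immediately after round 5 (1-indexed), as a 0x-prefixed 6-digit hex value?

0x07CB97

s_0 = plaintext = 0x001F69
s_1 = Round(s_0, k_0) = 0x643E93
s_2 = Round(s_1, k_1) = 0x684F26
s_3 = Round(s_2, k_2) = 0x10FE45
s_4 = Round(s_3, k_3) = 0x61ECCB
s_5 = Round(s_4, k_4) = 0x07CB97
s_6 = Round(s_5, k_5) = 0x93872F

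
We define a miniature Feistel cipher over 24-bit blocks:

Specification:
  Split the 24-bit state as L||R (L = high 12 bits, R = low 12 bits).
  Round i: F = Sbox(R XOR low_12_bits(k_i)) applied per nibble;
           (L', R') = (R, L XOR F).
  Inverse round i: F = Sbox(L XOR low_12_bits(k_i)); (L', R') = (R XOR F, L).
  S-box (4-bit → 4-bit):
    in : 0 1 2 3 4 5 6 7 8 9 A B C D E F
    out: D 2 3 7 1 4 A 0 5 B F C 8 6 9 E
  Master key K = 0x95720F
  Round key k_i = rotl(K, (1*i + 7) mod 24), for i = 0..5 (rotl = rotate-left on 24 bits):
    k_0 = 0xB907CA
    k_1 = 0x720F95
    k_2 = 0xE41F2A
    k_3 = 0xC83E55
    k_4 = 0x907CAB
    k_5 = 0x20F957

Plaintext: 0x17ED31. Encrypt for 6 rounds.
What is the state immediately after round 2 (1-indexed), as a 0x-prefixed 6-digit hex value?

s_0 = plaintext = 0x17ED31
s_1 = Round(s_0, k_0) = 0xD31E92
s_2 = Round(s_1, k_1) = 0xE92FE1
s_3 = Round(s_2, k_2) = 0xFE131E
s_4 = Round(s_3, k_3) = 0x31E9FD
s_5 = Round(s_4, k_4) = 0x9FD754
s_6 = Round(s_5, k_5) = 0x75402A

0xE92FE1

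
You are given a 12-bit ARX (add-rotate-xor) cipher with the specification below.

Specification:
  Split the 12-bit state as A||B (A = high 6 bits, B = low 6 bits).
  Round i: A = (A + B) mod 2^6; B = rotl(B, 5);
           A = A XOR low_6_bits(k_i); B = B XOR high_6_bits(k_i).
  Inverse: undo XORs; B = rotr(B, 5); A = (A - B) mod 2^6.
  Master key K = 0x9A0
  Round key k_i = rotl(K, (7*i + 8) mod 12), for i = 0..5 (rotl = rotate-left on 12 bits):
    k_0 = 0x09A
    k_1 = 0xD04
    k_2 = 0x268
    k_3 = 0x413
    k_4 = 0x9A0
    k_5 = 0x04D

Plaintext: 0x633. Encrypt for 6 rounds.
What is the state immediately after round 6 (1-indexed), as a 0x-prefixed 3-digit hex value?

0xF7B

s_0 = plaintext = 0x633
s_1 = Round(s_0, k_0) = 0x47B
s_2 = Round(s_1, k_1) = 0x209
s_3 = Round(s_2, k_2) = 0xE6D
s_4 = Round(s_3, k_3) = 0xD66
s_5 = Round(s_4, k_4) = 0xEF5
s_6 = Round(s_5, k_5) = 0xF7B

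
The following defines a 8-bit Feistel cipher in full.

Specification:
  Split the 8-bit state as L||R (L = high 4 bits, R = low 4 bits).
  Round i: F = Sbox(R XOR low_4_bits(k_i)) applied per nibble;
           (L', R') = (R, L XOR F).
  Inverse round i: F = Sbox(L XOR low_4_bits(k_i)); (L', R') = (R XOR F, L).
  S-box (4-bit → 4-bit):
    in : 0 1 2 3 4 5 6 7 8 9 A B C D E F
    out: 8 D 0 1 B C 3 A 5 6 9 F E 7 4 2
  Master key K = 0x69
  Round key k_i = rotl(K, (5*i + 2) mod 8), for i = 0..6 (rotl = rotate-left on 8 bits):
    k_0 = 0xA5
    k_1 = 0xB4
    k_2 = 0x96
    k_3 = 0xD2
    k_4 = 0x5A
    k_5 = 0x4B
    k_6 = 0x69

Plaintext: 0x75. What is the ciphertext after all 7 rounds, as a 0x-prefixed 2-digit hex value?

s_0 = plaintext = 0x75
s_1 = Round(s_0, k_0) = 0x5F
s_2 = Round(s_1, k_1) = 0xFA
s_3 = Round(s_2, k_2) = 0xA1
s_4 = Round(s_3, k_3) = 0x1B
s_5 = Round(s_4, k_4) = 0xBC
s_6 = Round(s_5, k_5) = 0xC1
s_7 = Round(s_6, k_6) = 0x19

0x19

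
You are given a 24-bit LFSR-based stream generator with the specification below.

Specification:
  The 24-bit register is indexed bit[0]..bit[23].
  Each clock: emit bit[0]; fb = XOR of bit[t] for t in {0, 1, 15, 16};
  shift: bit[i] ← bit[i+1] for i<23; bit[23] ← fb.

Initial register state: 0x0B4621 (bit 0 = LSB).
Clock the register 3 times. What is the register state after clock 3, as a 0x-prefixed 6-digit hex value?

reg_0 = 0x0B4621
clock 1: out=1, reg = 0x05A310
clock 2: out=0, reg = 0x02D188
clock 3: out=0, reg = 0x8168C4

0x8168C4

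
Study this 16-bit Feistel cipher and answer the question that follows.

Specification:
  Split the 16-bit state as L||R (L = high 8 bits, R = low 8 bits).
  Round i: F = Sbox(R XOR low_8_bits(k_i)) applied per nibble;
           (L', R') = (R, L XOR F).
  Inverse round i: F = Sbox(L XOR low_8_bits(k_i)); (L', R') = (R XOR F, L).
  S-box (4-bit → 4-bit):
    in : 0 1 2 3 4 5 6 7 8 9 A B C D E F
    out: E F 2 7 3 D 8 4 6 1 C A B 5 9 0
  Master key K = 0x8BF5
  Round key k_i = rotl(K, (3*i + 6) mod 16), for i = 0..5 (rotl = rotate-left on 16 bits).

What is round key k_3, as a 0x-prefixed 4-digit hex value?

K = 0x8BF5
k_0 = rotl(K, (3*0+6) mod 16) = rotl(K, 6) = 0xFD62
k_1 = rotl(K, (3*1+6) mod 16) = rotl(K, 9) = 0xEB17
k_2 = rotl(K, (3*2+6) mod 16) = rotl(K, 12) = 0x58BF
k_3 = rotl(K, (3*3+6) mod 16) = rotl(K, 15) = 0xC5FA

0xC5FA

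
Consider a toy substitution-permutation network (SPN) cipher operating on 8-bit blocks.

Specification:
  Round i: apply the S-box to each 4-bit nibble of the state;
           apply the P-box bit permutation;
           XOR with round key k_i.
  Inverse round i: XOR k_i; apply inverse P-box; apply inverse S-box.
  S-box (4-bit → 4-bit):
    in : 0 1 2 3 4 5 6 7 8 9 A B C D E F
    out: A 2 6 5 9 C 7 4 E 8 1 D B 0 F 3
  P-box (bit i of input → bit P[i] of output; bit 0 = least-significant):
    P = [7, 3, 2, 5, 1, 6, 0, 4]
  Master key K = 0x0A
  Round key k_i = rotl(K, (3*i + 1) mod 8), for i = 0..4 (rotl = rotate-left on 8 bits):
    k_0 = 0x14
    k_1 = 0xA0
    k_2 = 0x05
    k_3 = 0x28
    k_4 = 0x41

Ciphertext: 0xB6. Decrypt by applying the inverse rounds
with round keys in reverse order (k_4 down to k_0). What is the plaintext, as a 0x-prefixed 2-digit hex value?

s_0 = ciphertext = 0xB6
s_1 = InvRound(s_0, k_4) = 0xEB
s_2 = InvRound(s_1, k_3) = 0x6A
s_3 = InvRound(s_2, k_2) = 0x68
s_4 = InvRound(s_3, k_1) = 0x1F
s_5 = InvRound(s_4, k_0) = 0x31

0x31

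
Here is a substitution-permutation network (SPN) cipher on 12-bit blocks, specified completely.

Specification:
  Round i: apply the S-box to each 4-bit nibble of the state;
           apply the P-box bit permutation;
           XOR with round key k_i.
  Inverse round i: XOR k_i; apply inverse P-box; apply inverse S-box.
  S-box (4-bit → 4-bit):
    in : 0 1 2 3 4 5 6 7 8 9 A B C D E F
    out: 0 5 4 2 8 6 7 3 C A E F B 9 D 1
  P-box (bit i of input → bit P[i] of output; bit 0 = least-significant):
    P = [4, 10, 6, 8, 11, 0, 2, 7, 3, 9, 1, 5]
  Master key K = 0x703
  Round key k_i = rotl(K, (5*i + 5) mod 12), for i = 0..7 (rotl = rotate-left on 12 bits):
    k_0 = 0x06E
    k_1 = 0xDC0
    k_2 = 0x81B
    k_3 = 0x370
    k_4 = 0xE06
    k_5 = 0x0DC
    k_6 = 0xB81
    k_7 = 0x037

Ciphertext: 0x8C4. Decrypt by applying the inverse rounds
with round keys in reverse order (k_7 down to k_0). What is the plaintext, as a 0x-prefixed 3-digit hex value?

0xB86

s_0 = ciphertext = 0x8C4
s_1 = InvRound(s_0, k_7) = 0x8C1
s_2 = InvRound(s_1, k_6) = 0x308
s_3 = InvRound(s_2, k_5) = 0x38E
s_4 = InvRound(s_3, k_4) = 0xFD9
s_5 = InvRound(s_4, k_3) = 0xDC3
s_6 = InvRound(s_5, k_2) = 0xF4B
s_7 = InvRound(s_6, k_1) = 0x690
s_8 = InvRound(s_7, k_0) = 0xB86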